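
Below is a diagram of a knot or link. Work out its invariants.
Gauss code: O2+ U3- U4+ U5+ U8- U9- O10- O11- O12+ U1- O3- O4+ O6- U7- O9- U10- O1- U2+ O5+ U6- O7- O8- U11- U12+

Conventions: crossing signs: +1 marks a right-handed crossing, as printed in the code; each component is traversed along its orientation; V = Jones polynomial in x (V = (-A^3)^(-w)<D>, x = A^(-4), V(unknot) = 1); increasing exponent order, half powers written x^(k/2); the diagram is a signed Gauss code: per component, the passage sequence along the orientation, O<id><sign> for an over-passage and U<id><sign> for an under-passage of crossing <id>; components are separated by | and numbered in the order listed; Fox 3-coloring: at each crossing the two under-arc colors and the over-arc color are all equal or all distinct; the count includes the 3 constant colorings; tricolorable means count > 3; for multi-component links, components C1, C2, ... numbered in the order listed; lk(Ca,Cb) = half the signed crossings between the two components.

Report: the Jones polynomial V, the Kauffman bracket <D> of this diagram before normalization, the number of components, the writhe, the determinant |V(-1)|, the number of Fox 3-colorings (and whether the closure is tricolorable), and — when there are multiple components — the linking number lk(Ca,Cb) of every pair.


V = -x^-6 + x^-5 - x^-4 + 2x^-3 - x^-2 + x^-1
<D> = A^-8 - A^-4 + 2 - A^4 + A^8 - A^12 (w = -4)
1 component over 12 crossings, w = -4
3 Fox colorings among 3^12, |V(-1)| = 7: not tricolorable
why: |V(-1)| = 7: so not tricolorable, since 3 does not divide 7


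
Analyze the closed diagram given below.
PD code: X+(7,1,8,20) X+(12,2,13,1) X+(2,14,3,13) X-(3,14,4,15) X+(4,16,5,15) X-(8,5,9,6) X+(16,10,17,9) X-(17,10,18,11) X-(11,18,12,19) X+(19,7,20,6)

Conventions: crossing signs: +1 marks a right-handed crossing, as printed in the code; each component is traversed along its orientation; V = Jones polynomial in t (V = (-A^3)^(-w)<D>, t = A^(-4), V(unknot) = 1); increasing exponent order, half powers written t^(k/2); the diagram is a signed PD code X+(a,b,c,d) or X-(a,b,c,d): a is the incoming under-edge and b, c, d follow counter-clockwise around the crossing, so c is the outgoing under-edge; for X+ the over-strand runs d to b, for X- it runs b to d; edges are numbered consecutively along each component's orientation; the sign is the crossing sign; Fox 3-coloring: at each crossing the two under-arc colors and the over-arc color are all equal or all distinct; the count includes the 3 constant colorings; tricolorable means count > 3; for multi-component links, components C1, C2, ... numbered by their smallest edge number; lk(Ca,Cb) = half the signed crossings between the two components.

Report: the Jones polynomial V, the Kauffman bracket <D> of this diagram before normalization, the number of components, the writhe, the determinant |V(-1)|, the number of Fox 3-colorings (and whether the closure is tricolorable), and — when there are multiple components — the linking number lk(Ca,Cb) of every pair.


V(t) = t + t^3 - t^4
bracket: -A^-10 + A^-6 + A^2, w = +2
1 component, writhe +2, over 10 crossings
det 3, colorings 9 of 3^10 — tricolorable
observation: det 3 = |V(-1)|; divisible by 3, so tricolorable


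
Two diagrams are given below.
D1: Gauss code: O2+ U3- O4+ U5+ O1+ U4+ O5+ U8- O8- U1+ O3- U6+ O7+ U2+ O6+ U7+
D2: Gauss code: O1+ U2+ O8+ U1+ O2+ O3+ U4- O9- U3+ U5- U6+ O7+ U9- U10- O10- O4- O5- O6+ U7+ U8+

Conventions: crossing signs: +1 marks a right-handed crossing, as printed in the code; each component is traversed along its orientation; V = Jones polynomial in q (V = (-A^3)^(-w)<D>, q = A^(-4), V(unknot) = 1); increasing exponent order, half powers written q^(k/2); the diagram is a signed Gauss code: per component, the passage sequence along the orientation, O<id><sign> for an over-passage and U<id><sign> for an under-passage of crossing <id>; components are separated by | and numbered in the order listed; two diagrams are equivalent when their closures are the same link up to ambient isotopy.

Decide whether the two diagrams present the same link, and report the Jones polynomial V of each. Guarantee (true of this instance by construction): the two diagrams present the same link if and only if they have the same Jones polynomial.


equivalent: no
V(D1) = q^2 + 2q^4 - 2q^5 + q^6 - 2q^7 + q^8  (w +4, c 8, <D> = A^-20 - 2A^-16 + A^-12 - 2A^-8 + 2A^-4 + A^4)
D2 (bracket -A^-18 + 2A^-14 - 2A^-10 + 3A^-6 - 3A^-2 + 2A^2 - A^6 + A^10; 10 crossings at w = +2): V = q^-1 - 1 + 2q - 3q^2 + 3q^3 - 2q^4 + 2q^5 - q^6
why: 2 classes among 2 diagrams; unequal V(q) rules out equality


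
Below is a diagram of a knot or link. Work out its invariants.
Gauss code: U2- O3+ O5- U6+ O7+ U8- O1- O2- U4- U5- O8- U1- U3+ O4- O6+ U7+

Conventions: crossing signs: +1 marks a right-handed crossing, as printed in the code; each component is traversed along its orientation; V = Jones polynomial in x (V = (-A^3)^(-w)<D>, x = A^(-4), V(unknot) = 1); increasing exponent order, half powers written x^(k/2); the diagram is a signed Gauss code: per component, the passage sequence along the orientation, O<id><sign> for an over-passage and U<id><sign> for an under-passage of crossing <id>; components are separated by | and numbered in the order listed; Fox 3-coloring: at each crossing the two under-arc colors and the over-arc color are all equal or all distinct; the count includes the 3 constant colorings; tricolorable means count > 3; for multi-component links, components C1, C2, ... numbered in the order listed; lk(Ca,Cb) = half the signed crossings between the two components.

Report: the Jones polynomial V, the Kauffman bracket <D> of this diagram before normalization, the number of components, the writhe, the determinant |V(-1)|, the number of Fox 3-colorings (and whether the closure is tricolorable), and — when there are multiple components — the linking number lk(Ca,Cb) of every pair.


Jones polynomial: V(x) = -x^-5 + x^-4 - x^-3 + 2x^-2 - x^-1 + 2 - x
<D> = -A^-10 + 2A^-6 - A^-2 + 2A^2 - A^6 + A^10 - A^14; writhe -2
components 1, writhe -2 (8 crossings)
3-colorings: 9 of 3^8, det 9 — tricolorable
note: V spans 6 powers of x: at least 6 crossings in any diagram


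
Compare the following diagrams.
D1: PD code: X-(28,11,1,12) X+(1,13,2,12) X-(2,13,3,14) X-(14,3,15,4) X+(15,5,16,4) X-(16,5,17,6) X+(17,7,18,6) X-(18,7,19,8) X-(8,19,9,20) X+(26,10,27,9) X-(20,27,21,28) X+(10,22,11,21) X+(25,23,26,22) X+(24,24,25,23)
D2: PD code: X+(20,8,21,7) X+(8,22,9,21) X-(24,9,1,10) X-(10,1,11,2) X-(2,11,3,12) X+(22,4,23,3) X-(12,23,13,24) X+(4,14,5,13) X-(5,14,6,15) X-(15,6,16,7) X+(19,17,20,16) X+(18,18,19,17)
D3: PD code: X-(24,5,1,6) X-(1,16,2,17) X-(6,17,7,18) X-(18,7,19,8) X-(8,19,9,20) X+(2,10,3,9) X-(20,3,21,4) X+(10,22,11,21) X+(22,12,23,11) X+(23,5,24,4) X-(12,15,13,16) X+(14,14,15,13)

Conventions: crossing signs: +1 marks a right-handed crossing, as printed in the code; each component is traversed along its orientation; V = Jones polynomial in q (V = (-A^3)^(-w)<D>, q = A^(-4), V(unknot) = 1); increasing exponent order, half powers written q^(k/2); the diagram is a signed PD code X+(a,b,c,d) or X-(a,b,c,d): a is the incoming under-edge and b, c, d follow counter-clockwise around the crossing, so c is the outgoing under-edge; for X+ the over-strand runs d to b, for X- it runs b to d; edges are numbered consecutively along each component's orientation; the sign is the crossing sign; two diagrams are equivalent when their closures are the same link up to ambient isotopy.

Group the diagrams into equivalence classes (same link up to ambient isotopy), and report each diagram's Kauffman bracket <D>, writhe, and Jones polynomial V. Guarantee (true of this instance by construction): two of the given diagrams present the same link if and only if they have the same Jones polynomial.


equivalence classes: {D1, D2, D3}
D1 (bracket A^-4 - 1 + 2A^4 - 2A^8 + 2A^12 - 2A^16 + A^20; 14 crossings at w = 0): V = q^-5 - 2q^-4 + 2q^-3 - 2q^-2 + 2q^-1 - 1 + q
V(D2) = q^-5 - 2q^-4 + 2q^-3 - 2q^-2 + 2q^-1 - 1 + q  (w 0, c 12, <D> = A^-4 - 1 + 2A^4 - 2A^8 + 2A^12 - 2A^16 + A^20)
D3 (bracket A^-10 - A^-6 + 2A^-2 - 2A^2 + 2A^6 - 2A^10 + A^14; 12 crossings at w = -2): V = q^-5 - 2q^-4 + 2q^-3 - 2q^-2 + 2q^-1 - 1 + q
key observation: one V(q) for all 3 diagrams — one class (guaranteed)


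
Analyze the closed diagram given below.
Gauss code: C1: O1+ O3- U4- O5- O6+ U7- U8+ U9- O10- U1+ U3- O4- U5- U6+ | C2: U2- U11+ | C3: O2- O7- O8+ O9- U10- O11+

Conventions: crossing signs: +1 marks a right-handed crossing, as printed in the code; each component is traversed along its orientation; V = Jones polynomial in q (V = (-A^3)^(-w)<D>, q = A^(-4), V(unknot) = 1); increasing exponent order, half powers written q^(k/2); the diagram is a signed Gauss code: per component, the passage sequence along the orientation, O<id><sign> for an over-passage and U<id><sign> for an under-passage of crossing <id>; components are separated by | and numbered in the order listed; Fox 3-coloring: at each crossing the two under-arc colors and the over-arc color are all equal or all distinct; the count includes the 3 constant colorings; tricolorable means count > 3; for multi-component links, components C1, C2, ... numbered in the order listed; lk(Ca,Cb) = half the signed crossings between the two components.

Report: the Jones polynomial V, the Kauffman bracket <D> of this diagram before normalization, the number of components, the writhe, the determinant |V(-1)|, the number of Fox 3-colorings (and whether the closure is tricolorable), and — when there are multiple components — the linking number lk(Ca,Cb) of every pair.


Jones polynomial: V(q) = q^-3 + q^-2 + q^-1 + 1
<D> = -A^-9 - A^-5 - A^-1 - A^3; writhe -3
components 3, writhe -3 (11 crossings)
linking number lk(C1,C2) = 0
lk(C1,C3): -1
lk(C2,C3) = 0
3-colorings: 9 of 3^11, det 0 — tricolorable
note: w = -3 (over 11 crossings) is diagram-only; (-A^3)^(3) removes it from V


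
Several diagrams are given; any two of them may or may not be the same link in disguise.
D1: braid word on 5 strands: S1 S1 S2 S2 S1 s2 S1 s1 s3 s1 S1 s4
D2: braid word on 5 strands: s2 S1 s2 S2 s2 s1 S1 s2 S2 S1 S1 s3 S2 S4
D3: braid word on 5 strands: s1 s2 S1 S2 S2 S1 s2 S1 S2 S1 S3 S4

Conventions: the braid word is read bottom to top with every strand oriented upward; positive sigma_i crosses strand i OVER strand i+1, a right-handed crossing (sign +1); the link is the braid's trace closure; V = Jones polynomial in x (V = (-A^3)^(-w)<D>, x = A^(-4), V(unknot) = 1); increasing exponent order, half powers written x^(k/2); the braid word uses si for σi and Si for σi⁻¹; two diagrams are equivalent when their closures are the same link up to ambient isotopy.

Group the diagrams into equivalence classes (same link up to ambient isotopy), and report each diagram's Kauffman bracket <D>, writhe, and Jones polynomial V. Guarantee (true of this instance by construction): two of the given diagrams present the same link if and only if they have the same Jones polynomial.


grouping into links: {D1, D3} | {D2}
V(D1) = -x^-6 + x^-5 - x^-4 + 2x^-3 - x^-2 + x^-1  (w -2, c 12, <D> = A^-2 - A^2 + 2A^6 - A^10 + A^14 - A^18)
V(D2) = -x^-4 + x^-3 + x^-1  [14 crossings, <D> = A^-2 + A^6 - A^10, w = -2]
V(D3) = -x^-6 + x^-5 - x^-4 + 2x^-3 - x^-2 + x^-1  [12 crossings, <D> = A^-14 - A^-10 + 2A^-6 - A^-2 + A^2 - A^6, w = -6]
why: comparing 3 Jones polynomials yields 2 groups


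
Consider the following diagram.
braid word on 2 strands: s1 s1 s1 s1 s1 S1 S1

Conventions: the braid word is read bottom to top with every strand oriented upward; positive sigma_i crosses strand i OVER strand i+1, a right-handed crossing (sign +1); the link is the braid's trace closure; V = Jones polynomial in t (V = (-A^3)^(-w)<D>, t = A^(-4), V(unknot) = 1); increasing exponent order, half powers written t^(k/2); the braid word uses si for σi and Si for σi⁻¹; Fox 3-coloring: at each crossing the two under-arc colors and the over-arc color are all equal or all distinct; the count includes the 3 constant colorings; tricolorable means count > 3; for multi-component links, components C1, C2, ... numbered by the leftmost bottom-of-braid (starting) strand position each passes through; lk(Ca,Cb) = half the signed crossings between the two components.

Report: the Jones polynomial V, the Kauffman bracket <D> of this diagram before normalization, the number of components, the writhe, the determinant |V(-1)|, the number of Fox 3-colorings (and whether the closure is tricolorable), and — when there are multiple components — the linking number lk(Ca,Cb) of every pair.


V(t) = t + t^3 - t^4
bracket: A^-7 - A^-3 - A^5, w = +3
1 component, writhe +3, over 7 crossings
det 3, colorings 9 of 3^7 — tricolorable
observation: the word shrinks to σ1 σ1 σ1 after cancelling


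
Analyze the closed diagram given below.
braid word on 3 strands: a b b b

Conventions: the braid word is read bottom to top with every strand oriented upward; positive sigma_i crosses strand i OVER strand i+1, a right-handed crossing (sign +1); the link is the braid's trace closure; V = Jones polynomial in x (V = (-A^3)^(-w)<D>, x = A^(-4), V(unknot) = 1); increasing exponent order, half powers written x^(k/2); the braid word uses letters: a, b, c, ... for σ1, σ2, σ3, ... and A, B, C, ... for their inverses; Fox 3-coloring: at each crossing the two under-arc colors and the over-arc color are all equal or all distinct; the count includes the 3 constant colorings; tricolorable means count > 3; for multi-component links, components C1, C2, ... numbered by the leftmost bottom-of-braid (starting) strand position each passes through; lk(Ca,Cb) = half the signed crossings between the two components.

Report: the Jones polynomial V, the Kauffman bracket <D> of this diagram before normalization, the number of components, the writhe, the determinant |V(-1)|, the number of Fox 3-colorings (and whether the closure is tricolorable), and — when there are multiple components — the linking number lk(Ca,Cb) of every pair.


V = x + x^3 - x^4
<D> = -A^-4 + 1 + A^8 (w = +4)
1 component over 4 crossings, w = +4
9 Fox colorings among 3^4, |V(-1)| = 3: tricolorable
why: V spans 3 powers of x: at least 3 crossings in any diagram


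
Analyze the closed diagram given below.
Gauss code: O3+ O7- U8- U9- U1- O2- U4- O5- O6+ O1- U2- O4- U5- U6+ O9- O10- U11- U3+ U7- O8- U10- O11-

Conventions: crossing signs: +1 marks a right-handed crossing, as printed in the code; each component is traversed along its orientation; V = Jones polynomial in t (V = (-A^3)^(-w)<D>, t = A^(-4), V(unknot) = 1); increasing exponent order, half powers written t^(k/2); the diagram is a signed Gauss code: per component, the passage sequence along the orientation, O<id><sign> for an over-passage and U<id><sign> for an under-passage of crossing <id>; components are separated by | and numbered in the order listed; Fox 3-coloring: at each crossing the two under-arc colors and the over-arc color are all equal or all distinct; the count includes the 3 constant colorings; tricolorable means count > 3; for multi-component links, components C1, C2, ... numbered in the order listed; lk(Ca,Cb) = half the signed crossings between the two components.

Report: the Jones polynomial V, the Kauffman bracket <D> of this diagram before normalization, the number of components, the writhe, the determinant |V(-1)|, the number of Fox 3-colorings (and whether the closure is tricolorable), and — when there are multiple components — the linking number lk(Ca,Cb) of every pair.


V = t^-8 - 2t^-7 + t^-6 - 2t^-5 + 2t^-4 + t^-2
<D> = -A^-13 - 2A^-5 + 2A^-1 - A^3 + 2A^7 - A^11 (w = -7)
1 component over 11 crossings, w = -7
27 Fox colorings among 3^11, |V(-1)| = 9: tricolorable
why: the span of V is 6, forcing >= 6 crossings in any diagram


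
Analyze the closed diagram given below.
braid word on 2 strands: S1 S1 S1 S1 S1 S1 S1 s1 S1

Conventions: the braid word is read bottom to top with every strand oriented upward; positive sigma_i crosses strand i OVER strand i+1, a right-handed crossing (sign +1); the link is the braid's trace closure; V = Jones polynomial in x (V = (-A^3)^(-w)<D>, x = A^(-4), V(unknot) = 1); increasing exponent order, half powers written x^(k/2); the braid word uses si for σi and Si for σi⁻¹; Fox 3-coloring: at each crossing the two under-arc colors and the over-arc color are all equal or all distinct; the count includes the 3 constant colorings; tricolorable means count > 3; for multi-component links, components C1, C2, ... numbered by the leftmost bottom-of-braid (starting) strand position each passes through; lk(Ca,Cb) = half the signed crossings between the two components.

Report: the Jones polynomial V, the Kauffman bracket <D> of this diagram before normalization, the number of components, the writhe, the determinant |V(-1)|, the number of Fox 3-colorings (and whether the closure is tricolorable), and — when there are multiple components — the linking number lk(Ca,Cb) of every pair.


Jones polynomial: V(x) = -x^-10 + x^-9 - x^-8 + x^-7 - x^-6 + x^-5 + x^-3
<D> = -A^-9 - A^-1 + A^3 - A^7 + A^11 - A^15 + A^19; writhe -7
components 1, writhe -7 (9 crossings)
3-colorings: 3 of 3^9, det 7 — not tricolorable
note: V spans 7 powers of x: at least 7 crossings in any diagram


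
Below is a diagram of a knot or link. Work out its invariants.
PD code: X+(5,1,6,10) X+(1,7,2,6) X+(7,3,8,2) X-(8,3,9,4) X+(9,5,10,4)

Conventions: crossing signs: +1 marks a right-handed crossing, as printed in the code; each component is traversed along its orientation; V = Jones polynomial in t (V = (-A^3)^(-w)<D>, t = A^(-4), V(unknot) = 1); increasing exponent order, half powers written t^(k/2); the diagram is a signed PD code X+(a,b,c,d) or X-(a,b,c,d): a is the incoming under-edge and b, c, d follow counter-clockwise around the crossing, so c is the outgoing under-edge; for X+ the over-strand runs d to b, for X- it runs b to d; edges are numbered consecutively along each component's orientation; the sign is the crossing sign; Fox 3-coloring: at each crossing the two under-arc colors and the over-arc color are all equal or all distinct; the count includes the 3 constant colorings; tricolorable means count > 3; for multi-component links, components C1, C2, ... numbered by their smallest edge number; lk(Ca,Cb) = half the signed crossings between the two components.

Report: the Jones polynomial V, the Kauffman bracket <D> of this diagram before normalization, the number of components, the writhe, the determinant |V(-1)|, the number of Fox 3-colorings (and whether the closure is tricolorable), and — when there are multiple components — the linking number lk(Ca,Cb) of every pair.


V = t + t^3 - t^4
<D> = A^-7 - A^-3 - A^5 (w = +3)
1 component over 5 crossings, w = +3
9 Fox colorings among 3^5, |V(-1)| = 3: tricolorable
why: det 3 = |V(-1)|; divisible by 3, so tricolorable


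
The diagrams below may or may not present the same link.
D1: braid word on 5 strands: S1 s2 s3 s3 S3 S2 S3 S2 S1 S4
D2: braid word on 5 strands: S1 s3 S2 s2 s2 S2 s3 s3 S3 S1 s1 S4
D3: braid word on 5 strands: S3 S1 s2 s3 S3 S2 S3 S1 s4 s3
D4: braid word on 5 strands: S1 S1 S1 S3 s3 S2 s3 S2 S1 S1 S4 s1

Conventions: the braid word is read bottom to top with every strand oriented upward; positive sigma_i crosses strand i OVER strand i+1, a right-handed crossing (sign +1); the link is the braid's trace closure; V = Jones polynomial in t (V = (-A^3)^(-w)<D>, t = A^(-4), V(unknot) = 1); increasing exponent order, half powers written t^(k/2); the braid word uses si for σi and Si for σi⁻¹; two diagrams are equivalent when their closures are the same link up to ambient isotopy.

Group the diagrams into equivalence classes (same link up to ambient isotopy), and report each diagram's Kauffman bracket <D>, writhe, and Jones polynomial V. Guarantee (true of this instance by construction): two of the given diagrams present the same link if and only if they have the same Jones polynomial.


equivalence classes: {D1, D3} | {D2} | {D4}
D1 (bracket A^-12 + A^-8 + A^-4 + 1; 10 crossings at w = -4): V = t^-3 + t^-2 + t^-1 + 1
D2 (bracket A^-12 + A^-8 + A^-4 + 1; 12 crossings at w = 0): V = 1 + t + t^2 + t^3
D3 (bracket A^-6 + A^-2 + A^2 + A^6; 10 crossings at w = -2): V = t^-3 + t^-2 + t^-1 + 1
D4 (bracket A^-10 + 2A^-2 - A^2 + 2A^6 - A^10 + A^14; 12 crossings at w = -6): V = t^-8 - t^-7 + 2t^-6 - t^-5 + 2t^-4 + t^-2
observation: 3 values of V(t) split the 4 diagrams


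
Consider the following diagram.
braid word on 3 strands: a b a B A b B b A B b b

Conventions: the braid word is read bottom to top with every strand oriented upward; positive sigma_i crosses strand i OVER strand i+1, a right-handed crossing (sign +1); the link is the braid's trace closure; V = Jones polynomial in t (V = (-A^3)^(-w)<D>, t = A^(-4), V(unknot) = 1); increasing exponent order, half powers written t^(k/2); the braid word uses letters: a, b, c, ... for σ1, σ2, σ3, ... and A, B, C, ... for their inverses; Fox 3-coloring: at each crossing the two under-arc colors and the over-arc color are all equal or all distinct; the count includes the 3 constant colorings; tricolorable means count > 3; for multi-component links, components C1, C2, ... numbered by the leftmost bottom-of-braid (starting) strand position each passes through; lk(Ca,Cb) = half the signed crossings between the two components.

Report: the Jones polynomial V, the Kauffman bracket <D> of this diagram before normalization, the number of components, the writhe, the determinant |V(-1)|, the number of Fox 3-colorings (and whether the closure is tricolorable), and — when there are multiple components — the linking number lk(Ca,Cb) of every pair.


V = t + t^3 - t^4
<D> = -A^-10 + A^-6 + A^2 (w = +2)
1 component over 12 crossings, w = +2
9 Fox colorings among 3^12, |V(-1)| = 3: tricolorable
why: det 3 = |V(-1)|; divisible by 3, so tricolorable


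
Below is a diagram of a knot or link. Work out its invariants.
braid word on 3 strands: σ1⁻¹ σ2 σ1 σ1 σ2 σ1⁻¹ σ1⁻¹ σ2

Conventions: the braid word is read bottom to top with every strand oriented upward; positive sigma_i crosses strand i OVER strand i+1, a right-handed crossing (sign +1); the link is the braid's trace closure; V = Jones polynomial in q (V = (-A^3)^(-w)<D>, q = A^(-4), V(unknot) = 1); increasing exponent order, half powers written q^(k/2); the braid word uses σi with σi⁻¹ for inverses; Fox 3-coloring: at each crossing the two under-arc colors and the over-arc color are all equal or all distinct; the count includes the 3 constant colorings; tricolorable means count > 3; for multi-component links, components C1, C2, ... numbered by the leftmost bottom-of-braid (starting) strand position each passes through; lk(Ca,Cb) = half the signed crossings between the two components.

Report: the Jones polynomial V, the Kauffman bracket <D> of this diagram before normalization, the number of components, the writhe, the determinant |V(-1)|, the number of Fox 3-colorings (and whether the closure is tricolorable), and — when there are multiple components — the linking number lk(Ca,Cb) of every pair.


V = -q^-1 + 2 - q + 2q^2 - q^3 + q^4 - q^5
<D> = -A^-14 + A^-10 - A^-6 + 2A^-2 - A^2 + 2A^6 - A^10 (w = +2)
1 component over 8 crossings, w = +2
9 Fox colorings among 3^8, |V(-1)| = 9: tricolorable
why: V spans 6 powers of q: at least 6 crossings in any diagram


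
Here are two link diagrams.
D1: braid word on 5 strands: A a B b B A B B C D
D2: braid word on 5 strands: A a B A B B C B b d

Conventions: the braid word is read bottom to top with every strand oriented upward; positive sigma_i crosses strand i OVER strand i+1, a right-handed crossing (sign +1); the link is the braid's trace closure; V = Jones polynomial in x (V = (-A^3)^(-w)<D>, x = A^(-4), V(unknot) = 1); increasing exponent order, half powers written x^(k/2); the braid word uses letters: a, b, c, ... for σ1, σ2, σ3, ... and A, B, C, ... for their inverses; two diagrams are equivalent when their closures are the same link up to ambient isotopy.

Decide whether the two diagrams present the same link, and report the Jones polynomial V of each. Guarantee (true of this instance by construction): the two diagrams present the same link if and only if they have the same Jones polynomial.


same link: yes
V(D1) = -x^-4 + x^-3 + x^-1  [10 crossings, <D> = A^-14 + A^-6 - A^-2, w = -6]
V(D2) = -x^-4 + x^-3 + x^-1  (w -4, c 10, <D> = A^-8 + 1 - A^4)
note: D2 (10 crossings) and D1 (10) are Markov-related braid presentations


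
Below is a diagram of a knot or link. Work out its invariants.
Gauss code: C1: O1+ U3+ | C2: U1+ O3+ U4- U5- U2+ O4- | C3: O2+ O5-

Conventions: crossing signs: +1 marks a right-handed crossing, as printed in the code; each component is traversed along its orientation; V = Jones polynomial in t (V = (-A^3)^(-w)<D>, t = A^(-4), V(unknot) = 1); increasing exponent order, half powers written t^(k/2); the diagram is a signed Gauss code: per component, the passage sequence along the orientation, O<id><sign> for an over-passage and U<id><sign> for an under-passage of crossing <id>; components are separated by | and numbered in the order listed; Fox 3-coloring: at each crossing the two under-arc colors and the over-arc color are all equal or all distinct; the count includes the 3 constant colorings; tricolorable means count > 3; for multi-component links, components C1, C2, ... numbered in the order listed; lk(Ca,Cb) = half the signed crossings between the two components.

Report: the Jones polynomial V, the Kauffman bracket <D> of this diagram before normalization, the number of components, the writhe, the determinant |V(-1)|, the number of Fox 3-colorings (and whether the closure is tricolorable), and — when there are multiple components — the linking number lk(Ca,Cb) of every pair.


Jones polynomial: V(t) = 1 + t + t^2 + t^3
<D> = -A^-9 - A^-5 - A^-1 - A^3; writhe +1
components 3, writhe +1 (5 crossings)
linking number lk(C1,C2) = +1
lk(C1,C3): 0
lk(C2,C3) = 0
3-colorings: 9 of 3^6, det 0 — tricolorable
note: summing lk over 3 pairs gives +1


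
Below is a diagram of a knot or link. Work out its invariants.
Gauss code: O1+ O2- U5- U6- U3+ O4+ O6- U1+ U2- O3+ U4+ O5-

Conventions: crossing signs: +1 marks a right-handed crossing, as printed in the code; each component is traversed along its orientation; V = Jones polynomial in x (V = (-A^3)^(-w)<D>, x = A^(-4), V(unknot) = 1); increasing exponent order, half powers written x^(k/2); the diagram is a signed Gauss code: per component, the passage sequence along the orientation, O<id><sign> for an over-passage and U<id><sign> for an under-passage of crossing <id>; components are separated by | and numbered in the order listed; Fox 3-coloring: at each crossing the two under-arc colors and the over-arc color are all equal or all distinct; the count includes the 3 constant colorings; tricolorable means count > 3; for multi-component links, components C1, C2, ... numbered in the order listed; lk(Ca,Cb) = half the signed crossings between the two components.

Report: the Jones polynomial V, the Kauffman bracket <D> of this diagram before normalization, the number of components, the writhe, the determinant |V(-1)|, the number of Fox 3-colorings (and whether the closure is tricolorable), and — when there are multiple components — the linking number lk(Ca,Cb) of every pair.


Jones polynomial: V(x) = 1
<D> = 1; writhe 0
components 1, writhe 0 (6 crossings)
3-colorings: 3 of 3^6, det 1 — not tricolorable
note: |V(-1)| = 1: so not tricolorable, since 3 does not divide 1


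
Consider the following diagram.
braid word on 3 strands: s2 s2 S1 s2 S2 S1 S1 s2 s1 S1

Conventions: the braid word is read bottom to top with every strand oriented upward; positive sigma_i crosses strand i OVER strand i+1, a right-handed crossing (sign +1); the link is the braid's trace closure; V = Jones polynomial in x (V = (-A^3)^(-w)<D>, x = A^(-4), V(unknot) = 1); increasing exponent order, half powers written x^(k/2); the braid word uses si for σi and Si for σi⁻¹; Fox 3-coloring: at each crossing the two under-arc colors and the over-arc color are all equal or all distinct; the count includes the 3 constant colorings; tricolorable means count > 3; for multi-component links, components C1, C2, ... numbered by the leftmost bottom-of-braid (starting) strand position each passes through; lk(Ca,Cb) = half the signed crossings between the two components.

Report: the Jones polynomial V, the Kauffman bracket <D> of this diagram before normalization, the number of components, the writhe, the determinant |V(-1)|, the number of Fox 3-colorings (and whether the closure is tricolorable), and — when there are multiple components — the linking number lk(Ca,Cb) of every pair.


Jones polynomial: V(x) = -x^-3 + x^-2 - x^-1 + 3 - x + x^2 - x^3
<D> = -A^-12 + A^-8 - A^-4 + 3 - A^4 + A^8 - A^12; writhe 0
components 1, writhe 0 (10 crossings)
3-colorings: 27 of 3^10, det 9 — tricolorable
note: w = 0 (over 10 crossings) is diagram-only; (-A^3)^(0) removes it from V


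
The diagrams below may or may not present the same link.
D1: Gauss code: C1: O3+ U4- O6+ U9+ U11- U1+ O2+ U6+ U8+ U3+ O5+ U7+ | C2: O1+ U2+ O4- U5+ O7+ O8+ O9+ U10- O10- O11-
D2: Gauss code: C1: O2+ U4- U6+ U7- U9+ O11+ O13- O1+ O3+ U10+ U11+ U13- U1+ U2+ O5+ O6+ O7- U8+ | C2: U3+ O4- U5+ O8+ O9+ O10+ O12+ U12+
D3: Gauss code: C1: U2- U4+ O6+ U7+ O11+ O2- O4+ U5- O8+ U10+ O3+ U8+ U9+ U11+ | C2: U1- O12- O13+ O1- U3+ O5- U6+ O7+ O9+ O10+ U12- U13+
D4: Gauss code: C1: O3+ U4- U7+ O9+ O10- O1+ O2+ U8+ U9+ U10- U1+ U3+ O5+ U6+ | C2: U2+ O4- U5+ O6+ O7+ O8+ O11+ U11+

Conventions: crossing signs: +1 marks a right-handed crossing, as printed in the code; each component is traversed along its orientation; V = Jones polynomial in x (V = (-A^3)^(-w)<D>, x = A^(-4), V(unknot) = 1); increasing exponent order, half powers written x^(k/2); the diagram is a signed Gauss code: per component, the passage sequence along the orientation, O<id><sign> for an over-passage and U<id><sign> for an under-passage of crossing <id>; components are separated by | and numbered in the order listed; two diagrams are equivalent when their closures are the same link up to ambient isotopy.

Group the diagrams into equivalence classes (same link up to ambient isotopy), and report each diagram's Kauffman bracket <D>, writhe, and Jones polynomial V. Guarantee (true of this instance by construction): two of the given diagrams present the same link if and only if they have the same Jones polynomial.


grouping into links: {D1, D2, D3, D4}
V(D1) = -x^(3/2) + x^(5/2) - 3x^(7/2) + 2x^(9/2) - 2x^(11/2) + 2x^(13/2) - x^(15/2)  (w +5, c 11, <D> = A^-15 - 2A^-11 + 2A^-7 - 2A^-3 + 3A - A^5 + A^9)
V(D2) = -x^(3/2) + x^(5/2) - 3x^(7/2) + 2x^(9/2) - 2x^(11/2) + 2x^(13/2) - x^(15/2)  [13 crossings, <D> = A^-9 - 2A^-5 + 2A^-1 - 2A^3 + 3A^7 - A^11 + A^15, w = +7]
V(D3) = -x^(3/2) + x^(5/2) - 3x^(7/2) + 2x^(9/2) - 2x^(11/2) + 2x^(13/2) - x^(15/2)  [13 crossings, <D> = A^-15 - 2A^-11 + 2A^-7 - 2A^-3 + 3A - A^5 + A^9, w = +5]
V(D4) = -x^(3/2) + x^(5/2) - 3x^(7/2) + 2x^(9/2) - 2x^(11/2) + 2x^(13/2) - x^(15/2)  (w +7, c 11, <D> = A^-9 - 2A^-5 + 2A^-1 - 2A^3 + 3A^7 - A^11 + A^15)
why: all 4 diagrams share one V(x), hence one class


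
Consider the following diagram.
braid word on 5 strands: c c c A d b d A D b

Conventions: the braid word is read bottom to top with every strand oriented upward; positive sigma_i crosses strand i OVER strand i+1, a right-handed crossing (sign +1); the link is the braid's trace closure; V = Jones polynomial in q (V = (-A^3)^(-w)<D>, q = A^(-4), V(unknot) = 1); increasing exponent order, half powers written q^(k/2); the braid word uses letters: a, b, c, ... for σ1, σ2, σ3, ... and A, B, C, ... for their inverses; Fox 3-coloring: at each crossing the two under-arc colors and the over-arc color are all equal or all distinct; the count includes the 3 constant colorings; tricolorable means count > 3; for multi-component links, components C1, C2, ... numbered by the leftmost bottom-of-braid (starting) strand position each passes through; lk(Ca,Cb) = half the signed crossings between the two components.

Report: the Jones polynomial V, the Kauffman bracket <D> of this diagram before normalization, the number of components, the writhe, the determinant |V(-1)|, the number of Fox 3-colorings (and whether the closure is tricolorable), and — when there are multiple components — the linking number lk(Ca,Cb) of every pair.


V = q^-1 - 1 + 2q - 3q^2 + 3q^3 - 2q^4 + 2q^5 - q^6
<D> = -A^-12 + 2A^-8 - 2A^-4 + 3 - 3A^4 + 2A^8 - A^12 + A^16 (w = +4)
1 component over 10 crossings, w = +4
9 Fox colorings among 3^10, |V(-1)| = 15: tricolorable
why: |V(-1)| = 15: so tricolorable, since 3 divides 15


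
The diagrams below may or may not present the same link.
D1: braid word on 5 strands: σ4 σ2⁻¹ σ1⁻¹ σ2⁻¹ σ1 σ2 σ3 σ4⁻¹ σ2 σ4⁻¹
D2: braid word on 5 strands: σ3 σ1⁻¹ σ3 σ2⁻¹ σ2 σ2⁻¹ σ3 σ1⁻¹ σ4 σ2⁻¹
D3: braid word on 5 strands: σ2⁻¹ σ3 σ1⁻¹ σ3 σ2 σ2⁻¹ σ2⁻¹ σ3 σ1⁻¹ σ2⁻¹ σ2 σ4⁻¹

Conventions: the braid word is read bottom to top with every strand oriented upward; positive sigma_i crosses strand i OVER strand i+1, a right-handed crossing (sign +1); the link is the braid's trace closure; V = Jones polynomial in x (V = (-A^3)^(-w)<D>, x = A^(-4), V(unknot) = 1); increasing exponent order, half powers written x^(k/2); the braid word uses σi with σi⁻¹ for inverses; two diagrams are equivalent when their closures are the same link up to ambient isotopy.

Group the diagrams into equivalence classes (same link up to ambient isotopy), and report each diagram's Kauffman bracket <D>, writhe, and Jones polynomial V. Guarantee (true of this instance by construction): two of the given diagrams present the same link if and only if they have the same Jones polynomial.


classes: {D1} | {D2, D3}
V(D1) = 1  [10 crossings, <D> = 1, w = 0]
D2 (bracket -A^-12 + 2A^-8 - 2A^-4 + 3 - 2A^4 + 2A^8 - A^12; 10 crossings at w = 0): V = -x^-3 + 2x^-2 - 2x^-1 + 3 - 2x + 2x^2 - x^3
D3 (bracket -A^-18 + 2A^-14 - 2A^-10 + 3A^-6 - 2A^-2 + 2A^2 - A^6; 12 crossings at w = -2): V = -x^-3 + 2x^-2 - 2x^-1 + 3 - 2x + 2x^2 - x^3
note: comparing 3 Jones polynomials yields 2 groups


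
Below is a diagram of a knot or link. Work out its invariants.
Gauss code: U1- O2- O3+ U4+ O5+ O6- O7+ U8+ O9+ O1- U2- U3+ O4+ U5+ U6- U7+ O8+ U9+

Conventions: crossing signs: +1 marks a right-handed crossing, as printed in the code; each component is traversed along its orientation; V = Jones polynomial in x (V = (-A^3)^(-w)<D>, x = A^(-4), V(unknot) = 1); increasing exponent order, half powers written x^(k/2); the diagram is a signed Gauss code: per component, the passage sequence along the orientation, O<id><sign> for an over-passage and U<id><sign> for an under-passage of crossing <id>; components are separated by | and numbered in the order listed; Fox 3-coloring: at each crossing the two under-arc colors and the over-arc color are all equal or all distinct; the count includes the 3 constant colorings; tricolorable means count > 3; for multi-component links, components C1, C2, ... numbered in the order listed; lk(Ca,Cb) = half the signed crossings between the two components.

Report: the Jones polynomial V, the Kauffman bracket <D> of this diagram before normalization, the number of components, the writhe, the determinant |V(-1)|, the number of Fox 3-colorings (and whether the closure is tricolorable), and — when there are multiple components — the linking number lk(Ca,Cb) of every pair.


Jones polynomial: V(x) = x + x^3 - x^4
<D> = A^-7 - A^-3 - A^5; writhe +3
components 1, writhe +3 (9 crossings)
3-colorings: 9 of 3^9, det 3 — tricolorable
note: det 3 = |V(-1)|; divisible by 3, so tricolorable


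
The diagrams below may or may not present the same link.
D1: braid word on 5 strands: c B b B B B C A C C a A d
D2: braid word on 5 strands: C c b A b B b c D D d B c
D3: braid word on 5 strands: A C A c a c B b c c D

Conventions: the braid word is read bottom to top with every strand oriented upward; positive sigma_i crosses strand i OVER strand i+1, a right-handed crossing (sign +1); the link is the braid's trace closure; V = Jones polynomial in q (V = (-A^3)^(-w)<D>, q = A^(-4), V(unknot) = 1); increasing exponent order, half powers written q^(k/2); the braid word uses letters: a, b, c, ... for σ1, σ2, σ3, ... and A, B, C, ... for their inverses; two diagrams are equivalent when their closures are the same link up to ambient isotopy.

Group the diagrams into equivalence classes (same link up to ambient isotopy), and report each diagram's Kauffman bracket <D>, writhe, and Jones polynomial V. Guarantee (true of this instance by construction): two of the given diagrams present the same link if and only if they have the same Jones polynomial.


equivalence classes: {D1} | {D2} | {D3}
D1 (bracket A^-9 + 2A^-1 - A^3 + A^7 - A^11; 13 crossings at w = -5): V = q^(-13/2) - q^(-11/2) + q^(-9/2) - 2q^(-7/2) - q^(-3/2)
V(D2) = -q^(1/2) + q^(3/2) - q^(5/2) - q^(9/2)  (w +1, c 13, <D> = A^-15 + A^-7 - A^-3 + A)
V(D3) = -q^(1/2) - q^(3/2) - q^(5/2) + q^(9/2)  (w +1, c 11, <D> = -A^-15 + A^-7 + A^-3 + A)
observation: V(q) takes 3 values over 3 diagrams, fixing the grouping


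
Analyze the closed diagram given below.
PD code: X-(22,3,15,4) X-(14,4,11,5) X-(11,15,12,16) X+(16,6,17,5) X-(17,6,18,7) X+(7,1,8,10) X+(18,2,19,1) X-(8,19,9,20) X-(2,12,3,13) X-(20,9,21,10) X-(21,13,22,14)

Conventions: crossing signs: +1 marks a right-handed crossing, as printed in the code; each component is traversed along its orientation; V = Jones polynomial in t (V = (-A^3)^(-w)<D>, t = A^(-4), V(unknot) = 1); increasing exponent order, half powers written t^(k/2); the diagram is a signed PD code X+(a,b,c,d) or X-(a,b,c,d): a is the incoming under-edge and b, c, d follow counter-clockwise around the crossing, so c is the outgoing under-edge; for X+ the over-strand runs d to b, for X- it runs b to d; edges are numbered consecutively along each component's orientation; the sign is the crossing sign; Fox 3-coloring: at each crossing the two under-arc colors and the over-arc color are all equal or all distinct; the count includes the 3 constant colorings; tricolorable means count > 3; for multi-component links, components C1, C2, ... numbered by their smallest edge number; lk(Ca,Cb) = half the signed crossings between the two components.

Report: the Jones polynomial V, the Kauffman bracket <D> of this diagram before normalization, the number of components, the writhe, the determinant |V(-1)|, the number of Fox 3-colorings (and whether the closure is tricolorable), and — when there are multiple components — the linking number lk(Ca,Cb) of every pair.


V = 2t^-6 + t^-4 + t^-2
<D> = -A^-7 - A - 2A^9 (w = -5)
3 components over 11 crossings, w = -5
lk(C1,C2): -1
lk(C1,C3) = -1
linking number lk(C2,C3) = -1
3 Fox colorings among 3^11, |V(-1)| = 4: not tricolorable
why: det 4 = |V(-1)|; not divisible by 3, so not tricolorable


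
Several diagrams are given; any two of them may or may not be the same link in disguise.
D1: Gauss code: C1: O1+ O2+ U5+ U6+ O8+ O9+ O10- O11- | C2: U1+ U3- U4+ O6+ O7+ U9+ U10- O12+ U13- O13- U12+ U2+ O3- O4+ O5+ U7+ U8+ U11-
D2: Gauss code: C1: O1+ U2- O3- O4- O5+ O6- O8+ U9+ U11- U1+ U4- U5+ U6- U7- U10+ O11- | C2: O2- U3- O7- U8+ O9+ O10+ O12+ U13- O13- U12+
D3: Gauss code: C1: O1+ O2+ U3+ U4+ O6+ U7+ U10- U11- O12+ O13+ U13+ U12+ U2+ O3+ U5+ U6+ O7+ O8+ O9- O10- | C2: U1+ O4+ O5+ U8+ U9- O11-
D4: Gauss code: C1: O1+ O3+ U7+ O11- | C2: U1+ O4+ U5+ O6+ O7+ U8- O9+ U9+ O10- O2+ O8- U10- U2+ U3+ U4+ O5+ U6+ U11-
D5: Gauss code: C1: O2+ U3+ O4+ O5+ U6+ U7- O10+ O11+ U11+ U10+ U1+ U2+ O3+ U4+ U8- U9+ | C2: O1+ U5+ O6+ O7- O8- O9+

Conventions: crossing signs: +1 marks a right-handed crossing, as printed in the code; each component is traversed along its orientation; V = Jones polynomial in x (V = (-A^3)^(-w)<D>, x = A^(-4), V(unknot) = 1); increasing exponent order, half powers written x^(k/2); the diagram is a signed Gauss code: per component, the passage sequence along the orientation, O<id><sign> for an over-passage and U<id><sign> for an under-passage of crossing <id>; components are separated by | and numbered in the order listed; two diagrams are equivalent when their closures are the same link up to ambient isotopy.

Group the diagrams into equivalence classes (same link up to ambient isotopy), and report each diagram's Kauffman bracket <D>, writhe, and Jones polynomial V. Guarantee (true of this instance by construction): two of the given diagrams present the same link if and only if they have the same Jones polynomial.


equivalence classes: {D1} | {D2} | {D3, D4, D5}
D1 (bracket A^-7 - A^-3 + A + A^9; 13 crossings at w = +5): V = -x^(3/2) - x^(7/2) + x^(9/2) - x^(11/2)
V(D2) = -x^(-1/2) - x^(1/2)  [13 crossings, <D> = A^-5 + A^-1, w = -1]
D3 (bracket -A^-5 + A^-1 - A^3 + 2A^7 + A^15; 13 crossings at w = +7): V = -x^(3/2) - 2x^(7/2) + x^(9/2) - x^(11/2) + x^(13/2)
V(D4) = -x^(3/2) - 2x^(7/2) + x^(9/2) - x^(11/2) + x^(13/2)  [11 crossings, <D> = -A^-11 + A^-7 - A^-3 + 2A + A^9, w = +5]
V(D5) = -x^(3/2) - 2x^(7/2) + x^(9/2) - x^(11/2) + x^(13/2)  (w +7, c 11, <D> = -A^-5 + A^-1 - A^3 + 2A^7 + A^15)
key observation: comparing 5 Jones polynomials yields 3 groups
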